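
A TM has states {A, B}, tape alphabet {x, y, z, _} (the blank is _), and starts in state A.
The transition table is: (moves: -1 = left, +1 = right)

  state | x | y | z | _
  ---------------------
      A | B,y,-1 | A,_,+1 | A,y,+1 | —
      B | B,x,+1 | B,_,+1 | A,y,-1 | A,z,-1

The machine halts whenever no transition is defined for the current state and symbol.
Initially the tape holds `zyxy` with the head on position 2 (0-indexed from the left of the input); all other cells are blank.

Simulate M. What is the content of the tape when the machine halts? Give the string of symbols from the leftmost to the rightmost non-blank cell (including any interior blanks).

A | zy[x]y_   read x → write y, move -1, go to B
B | z[y]yy_   read y → write _, move +1, go to B
B | z_[y]y_   read y → write _, move +1, go to B
B | z__[y]_   read y → write _, move +1, go to B
B | z___[_]   read _ → write z, move -1, go to A
A | z__[_]z
The non-blank tape span at halt is z___z.

z___z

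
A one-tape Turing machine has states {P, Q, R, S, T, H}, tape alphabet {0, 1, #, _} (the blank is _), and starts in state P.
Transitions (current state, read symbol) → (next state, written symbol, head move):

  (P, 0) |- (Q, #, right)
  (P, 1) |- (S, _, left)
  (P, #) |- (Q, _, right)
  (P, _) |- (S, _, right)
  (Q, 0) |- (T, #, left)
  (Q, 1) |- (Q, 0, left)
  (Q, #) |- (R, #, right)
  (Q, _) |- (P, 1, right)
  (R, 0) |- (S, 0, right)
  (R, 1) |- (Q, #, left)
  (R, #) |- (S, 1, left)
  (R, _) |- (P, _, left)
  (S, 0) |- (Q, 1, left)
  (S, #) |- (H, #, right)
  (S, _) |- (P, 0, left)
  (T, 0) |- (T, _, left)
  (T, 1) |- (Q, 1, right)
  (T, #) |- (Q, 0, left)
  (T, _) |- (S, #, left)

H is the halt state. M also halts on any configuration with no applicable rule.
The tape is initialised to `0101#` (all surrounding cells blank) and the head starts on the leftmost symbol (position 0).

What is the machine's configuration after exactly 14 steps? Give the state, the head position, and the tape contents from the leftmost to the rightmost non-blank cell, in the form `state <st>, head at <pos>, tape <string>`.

state=P head=0 tape=_[0]101#   (P,0)→(Q,#,right)
state=Q head=1 tape=_#[1]01#   (Q,1)→(Q,0,left)
state=Q head=0 tape=_[#]001#   (Q,#)→(R,#,right)
state=R head=1 tape=_#[0]01#   (R,0)→(S,0,right)
state=S head=2 tape=_#0[0]1#   (S,0)→(Q,1,left)
state=Q head=1 tape=_#[0]11#   (Q,0)→(T,#,left)
state=T head=0 tape=_[#]#11#   (T,#)→(Q,0,left)
state=Q head=-1 tape=[_]0#11#   (Q,_)→(P,1,right)
state=P head=0 tape=1[0]#11#   (P,0)→(Q,#,right)
state=Q head=1 tape=1#[#]11#   (Q,#)→(R,#,right)
state=R head=2 tape=1##[1]1#   (R,1)→(Q,#,left)
state=Q head=1 tape=1#[#]#1#   (Q,#)→(R,#,right)
state=R head=2 tape=1##[#]1#   (R,#)→(S,1,left)
state=S head=1 tape=1#[#]11#   (S,#)→(H,#,right)
state=H head=2 tape=1##[1]1#
After 14 steps: state H, head at 2, tape 1##11#.

state H, head at 2, tape 1##11#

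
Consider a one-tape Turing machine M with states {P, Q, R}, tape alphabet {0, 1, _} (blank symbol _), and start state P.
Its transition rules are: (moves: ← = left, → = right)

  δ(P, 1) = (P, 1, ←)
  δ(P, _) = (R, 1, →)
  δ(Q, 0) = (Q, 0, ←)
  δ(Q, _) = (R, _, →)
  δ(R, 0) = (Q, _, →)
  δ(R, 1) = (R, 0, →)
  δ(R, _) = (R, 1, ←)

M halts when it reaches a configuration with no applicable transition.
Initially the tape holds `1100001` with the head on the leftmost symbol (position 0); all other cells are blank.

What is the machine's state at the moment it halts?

state=P head=0 tape=_[1]100001   (P,1)→(P,1,←)
state=P head=-1 tape=[_]1100001   (P,_)→(R,1,→)
state=R head=0 tape=1[1]100001   (R,1)→(R,0,→)
state=R head=1 tape=10[1]00001   (R,1)→(R,0,→)
state=R head=2 tape=100[0]0001   (R,0)→(Q,_,→)
state=Q head=3 tape=100_[0]001   (Q,0)→(Q,0,←)
state=Q head=2 tape=100[_]0001   (Q,_)→(R,_,→)
state=R head=3 tape=100_[0]001   (R,0)→(Q,_,→)
state=Q head=4 tape=100__[0]01   (Q,0)→(Q,0,←)
state=Q head=3 tape=100_[_]001   (Q,_)→(R,_,→)
state=R head=4 tape=100__[0]01   (R,0)→(Q,_,→)
state=Q head=5 tape=100___[0]1   (Q,0)→(Q,0,←)
state=Q head=4 tape=100__[_]01   (Q,_)→(R,_,→)
state=R head=5 tape=100___[0]1   (R,0)→(Q,_,→)
state=Q head=6 tape=100____[1]
No transition is defined for (Q, 1); M halts in state Q.

Q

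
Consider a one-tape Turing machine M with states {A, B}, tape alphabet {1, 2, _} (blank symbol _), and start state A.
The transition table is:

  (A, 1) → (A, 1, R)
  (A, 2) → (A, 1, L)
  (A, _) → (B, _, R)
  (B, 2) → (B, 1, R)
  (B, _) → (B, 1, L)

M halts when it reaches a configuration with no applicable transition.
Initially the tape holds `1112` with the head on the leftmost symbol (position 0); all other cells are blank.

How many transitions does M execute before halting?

state=A head=0 tape=[1]112__   (A,1)→(A,1,R)
state=A head=1 tape=1[1]12__   (A,1)→(A,1,R)
state=A head=2 tape=11[1]2__   (A,1)→(A,1,R)
state=A head=3 tape=111[2]__   (A,2)→(A,1,L)
state=A head=2 tape=11[1]1__   (A,1)→(A,1,R)
state=A head=3 tape=111[1]__   (A,1)→(A,1,R)
state=A head=4 tape=1111[_]_   (A,_)→(B,_,R)
state=B head=5 tape=1111_[_]   (B,_)→(B,1,L)
state=B head=4 tape=1111[_]1   (B,_)→(B,1,L)
state=B head=3 tape=111[1]11
M halts after 9 transitions.

9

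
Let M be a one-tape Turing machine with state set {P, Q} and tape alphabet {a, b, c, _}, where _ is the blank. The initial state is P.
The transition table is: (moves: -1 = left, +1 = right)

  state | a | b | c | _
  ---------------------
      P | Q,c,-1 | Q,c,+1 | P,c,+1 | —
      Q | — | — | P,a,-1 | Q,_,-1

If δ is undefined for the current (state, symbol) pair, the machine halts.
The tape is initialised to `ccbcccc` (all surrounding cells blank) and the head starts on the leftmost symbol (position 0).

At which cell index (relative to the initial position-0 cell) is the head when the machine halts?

P | _[c]cbcccc   read c → write c, move +1, go to P
P | _c[c]bcccc   read c → write c, move +1, go to P
P | _cc[b]cccc   read b → write c, move +1, go to Q
Q | _ccc[c]ccc   read c → write a, move -1, go to P
P | _cc[c]accc   read c → write c, move +1, go to P
P | _ccc[a]ccc   read a → write c, move -1, go to Q
Q | _cc[c]cccc   read c → write a, move -1, go to P
P | _c[c]acccc   read c → write c, move +1, go to P
P | _cc[a]cccc   read a → write c, move -1, go to Q
Q | _c[c]ccccc   read c → write a, move -1, go to P
P | _[c]accccc   read c → write c, move +1, go to P
P | _c[a]ccccc   read a → write c, move -1, go to Q
Q | _[c]cccccc   read c → write a, move -1, go to P
P | [_]acccccc
At halt the head is at cell -1.

-1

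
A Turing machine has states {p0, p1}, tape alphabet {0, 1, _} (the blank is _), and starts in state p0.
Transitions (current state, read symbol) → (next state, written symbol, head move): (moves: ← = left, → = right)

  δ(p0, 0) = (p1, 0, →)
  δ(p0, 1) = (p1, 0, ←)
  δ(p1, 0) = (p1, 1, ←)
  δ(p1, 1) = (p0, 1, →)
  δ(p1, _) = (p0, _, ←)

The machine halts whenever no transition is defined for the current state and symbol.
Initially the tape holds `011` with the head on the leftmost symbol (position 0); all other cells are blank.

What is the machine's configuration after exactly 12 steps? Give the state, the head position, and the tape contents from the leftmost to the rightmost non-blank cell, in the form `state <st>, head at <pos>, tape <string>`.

state p0, head at 2, tape 010

state=p0 head=0 tape=[0]11_   (p0,0)→(p1,0,→)
state=p1 head=1 tape=0[1]1_   (p1,1)→(p0,1,→)
state=p0 head=2 tape=01[1]_   (p0,1)→(p1,0,←)
state=p1 head=1 tape=0[1]0_   (p1,1)→(p0,1,→)
state=p0 head=2 tape=01[0]_   (p0,0)→(p1,0,→)
state=p1 head=3 tape=010[_]   (p1,_)→(p0,_,←)
state=p0 head=2 tape=01[0]_   (p0,0)→(p1,0,→)
state=p1 head=3 tape=010[_]   (p1,_)→(p0,_,←)
state=p0 head=2 tape=01[0]_   (p0,0)→(p1,0,→)
state=p1 head=3 tape=010[_]   (p1,_)→(p0,_,←)
state=p0 head=2 tape=01[0]_   (p0,0)→(p1,0,→)
state=p1 head=3 tape=010[_]   (p1,_)→(p0,_,←)
state=p0 head=2 tape=01[0]_
After 12 steps: state p0, head at 2, tape 010.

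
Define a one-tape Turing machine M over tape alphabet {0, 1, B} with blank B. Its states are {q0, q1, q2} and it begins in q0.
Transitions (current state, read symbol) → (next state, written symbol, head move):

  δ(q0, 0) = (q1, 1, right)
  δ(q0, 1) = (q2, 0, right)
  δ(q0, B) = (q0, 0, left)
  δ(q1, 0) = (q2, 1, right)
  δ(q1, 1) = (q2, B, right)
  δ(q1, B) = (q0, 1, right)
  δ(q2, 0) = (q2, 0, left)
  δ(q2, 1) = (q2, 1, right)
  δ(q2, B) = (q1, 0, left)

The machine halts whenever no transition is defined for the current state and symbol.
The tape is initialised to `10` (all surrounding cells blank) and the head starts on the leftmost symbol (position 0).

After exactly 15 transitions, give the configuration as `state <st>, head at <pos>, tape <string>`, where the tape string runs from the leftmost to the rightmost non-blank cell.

state q2, head at 1, tape 1110

q0 | BB[1]0   read 1 → write 0, move right, go to q2
q2 | BB0[0]   read 0 → write 0, move left, go to q2
q2 | BB[0]0   read 0 → write 0, move left, go to q2
q2 | B[B]00   read B → write 0, move left, go to q1
q1 | [B]000   read B → write 1, move right, go to q0
q0 | 1[0]00   read 0 → write 1, move right, go to q1
q1 | 11[0]0   read 0 → write 1, move right, go to q2
q2 | 111[0]   read 0 → write 0, move left, go to q2
q2 | 11[1]0   read 1 → write 1, move right, go to q2
q2 | 111[0]   read 0 → write 0, move left, go to q2
q2 | 11[1]0   read 1 → write 1, move right, go to q2
q2 | 111[0]   read 0 → write 0, move left, go to q2
q2 | 11[1]0   read 1 → write 1, move right, go to q2
q2 | 111[0]   read 0 → write 0, move left, go to q2
q2 | 11[1]0   read 1 → write 1, move right, go to q2
q2 | 111[0]
After 15 steps: state q2, head at 1, tape 1110.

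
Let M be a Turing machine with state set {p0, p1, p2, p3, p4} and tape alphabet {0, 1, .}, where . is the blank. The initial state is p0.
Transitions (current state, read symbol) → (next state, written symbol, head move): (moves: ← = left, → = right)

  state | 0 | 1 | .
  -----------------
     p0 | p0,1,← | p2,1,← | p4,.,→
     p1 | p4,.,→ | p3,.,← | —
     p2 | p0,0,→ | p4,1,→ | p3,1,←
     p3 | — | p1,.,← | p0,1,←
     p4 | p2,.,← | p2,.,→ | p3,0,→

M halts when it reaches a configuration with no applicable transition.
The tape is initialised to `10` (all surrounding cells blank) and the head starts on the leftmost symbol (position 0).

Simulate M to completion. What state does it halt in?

p0 | ...[1]0.......   read 1 → write 1, move ←, go to p2
p2 | ..[.]10.......   read . → write 1, move ←, go to p3
p3 | .[.]110.......   read . → write 1, move ←, go to p0
p0 | [.]1110.......   read . → write ., move →, go to p4
p4 | .[1]110.......   read 1 → write ., move →, go to p2
p2 | ..[1]10.......   read 1 → write 1, move →, go to p4
p4 | ..1[1]0.......   read 1 → write ., move →, go to p2
p2 | ..1.[0].......   read 0 → write 0, move →, go to p0
p0 | ..1.0[.]......   read . → write ., move →, go to p4
p4 | ..1.0.[.].....   read . → write 0, move →, go to p3
p3 | ..1.0.0[.]....   read . → write 1, move ←, go to p0
p0 | ..1.0.[0]1....   read 0 → write 1, move ←, go to p0
p0 | ..1.0[.]11....   read . → write ., move →, go to p4
p4 | ..1.0.[1]1....   read 1 → write ., move →, go to p2
p2 | ..1.0..[1]....   read 1 → write 1, move →, go to p4
p4 | ..1.0..1[.]...   read . → write 0, move →, go to p3
p3 | ..1.0..10[.]..   read . → write 1, move ←, go to p0
p0 | ..1.0..1[0]1..   read 0 → write 1, move ←, go to p0
p0 | ..1.0..[1]11..   read 1 → write 1, move ←, go to p2
p2 | ..1.0.[.]111..   read . → write 1, move ←, go to p3
p3 | ..1.0[.]1111..   read . → write 1, move ←, go to p0
p0 | ..1.[0]11111..   read 0 → write 1, move ←, go to p0
p0 | ..1[.]111111..   read . → write ., move →, go to p4
p4 | ..1.[1]11111..   read 1 → write ., move →, go to p2
p2 | ..1..[1]1111..   read 1 → write 1, move →, go to p4
p4 | ..1..1[1]111..   read 1 → write ., move →, go to p2
p2 | ..1..1.[1]11..   read 1 → write 1, move →, go to p4
p4 | ..1..1.1[1]1..   read 1 → write ., move →, go to p2
p2 | ..1..1.1.[1]..   read 1 → write 1, move →, go to p4
p4 | ..1..1.1.1[.].   read . → write 0, move →, go to p3
p3 | ..1..1.1.10[.]   read . → write 1, move ←, go to p0
p0 | ..1..1.1.1[0]1   read 0 → write 1, move ←, go to p0
p0 | ..1..1.1.[1]11   read 1 → write 1, move ←, go to p2
p2 | ..1..1.1[.]111   read . → write 1, move ←, go to p3
p3 | ..1..1.[1]1111   read 1 → write ., move ←, go to p1
p1 | ..1..1[.].1111
No transition is defined for (p1, .); M halts in state p1.

p1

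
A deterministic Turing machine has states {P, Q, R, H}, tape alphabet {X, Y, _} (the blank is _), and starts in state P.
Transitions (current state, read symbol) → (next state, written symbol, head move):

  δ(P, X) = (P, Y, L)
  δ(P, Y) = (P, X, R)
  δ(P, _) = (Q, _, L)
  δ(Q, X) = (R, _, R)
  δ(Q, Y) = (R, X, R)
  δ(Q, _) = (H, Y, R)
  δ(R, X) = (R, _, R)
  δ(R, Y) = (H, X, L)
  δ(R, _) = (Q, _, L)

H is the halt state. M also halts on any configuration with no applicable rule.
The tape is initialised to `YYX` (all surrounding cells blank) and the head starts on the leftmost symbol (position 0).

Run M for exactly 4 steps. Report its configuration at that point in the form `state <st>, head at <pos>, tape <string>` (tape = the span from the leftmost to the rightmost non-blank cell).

state=P head=0 tape=[Y]YX   (P,Y)→(P,X,R)
state=P head=1 tape=X[Y]X   (P,Y)→(P,X,R)
state=P head=2 tape=XX[X]   (P,X)→(P,Y,L)
state=P head=1 tape=X[X]Y   (P,X)→(P,Y,L)
state=P head=0 tape=[X]YY
After 4 steps: state P, head at 0, tape XYY.

state P, head at 0, tape XYY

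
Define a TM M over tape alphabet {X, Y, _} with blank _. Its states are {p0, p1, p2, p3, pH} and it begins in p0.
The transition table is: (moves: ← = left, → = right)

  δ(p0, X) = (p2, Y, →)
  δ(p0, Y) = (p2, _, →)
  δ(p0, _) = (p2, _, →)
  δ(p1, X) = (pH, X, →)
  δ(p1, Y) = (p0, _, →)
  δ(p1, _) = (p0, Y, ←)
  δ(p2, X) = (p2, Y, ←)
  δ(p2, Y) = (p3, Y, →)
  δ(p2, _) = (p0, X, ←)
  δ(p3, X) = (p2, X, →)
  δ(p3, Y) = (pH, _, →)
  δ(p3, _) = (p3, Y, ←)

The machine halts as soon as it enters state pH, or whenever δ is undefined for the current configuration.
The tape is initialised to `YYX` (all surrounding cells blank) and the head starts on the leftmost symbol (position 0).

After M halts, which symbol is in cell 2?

p0 | [Y]YX__   read Y → write _, move →, go to p2
p2 | _[Y]X__   read Y → write Y, move →, go to p3
p3 | _Y[X]__   read X → write X, move →, go to p2
p2 | _YX[_]_   read _ → write X, move ←, go to p0
p0 | _Y[X]X_   read X → write Y, move →, go to p2
p2 | _YY[X]_   read X → write Y, move ←, go to p2
p2 | _Y[Y]Y_   read Y → write Y, move →, go to p3
p3 | _YY[Y]_   read Y → write _, move →, go to pH
pH | _YY_[_]
Cell 2 holds Y when M halts.

Y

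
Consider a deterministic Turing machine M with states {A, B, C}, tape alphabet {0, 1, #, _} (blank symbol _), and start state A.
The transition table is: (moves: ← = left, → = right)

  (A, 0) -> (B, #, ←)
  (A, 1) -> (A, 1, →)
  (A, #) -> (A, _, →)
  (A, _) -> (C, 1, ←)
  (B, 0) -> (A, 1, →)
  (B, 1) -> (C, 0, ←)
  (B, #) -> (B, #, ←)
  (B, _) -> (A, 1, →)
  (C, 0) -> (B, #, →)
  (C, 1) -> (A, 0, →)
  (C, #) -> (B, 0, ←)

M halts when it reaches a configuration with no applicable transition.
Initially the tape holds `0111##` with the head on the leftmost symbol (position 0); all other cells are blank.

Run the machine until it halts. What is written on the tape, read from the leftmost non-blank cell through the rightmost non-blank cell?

1_111__1

state=A head=0 tape=_[0]111##_   (A,0)→(B,#,←)
state=B head=-1 tape=[_]#111##_   (B,_)→(A,1,→)
state=A head=0 tape=1[#]111##_   (A,#)→(A,_,→)
state=A head=1 tape=1_[1]11##_   (A,1)→(A,1,→)
state=A head=2 tape=1_1[1]1##_   (A,1)→(A,1,→)
state=A head=3 tape=1_11[1]##_   (A,1)→(A,1,→)
state=A head=4 tape=1_111[#]#_   (A,#)→(A,_,→)
state=A head=5 tape=1_111_[#]_   (A,#)→(A,_,→)
state=A head=6 tape=1_111__[_]   (A,_)→(C,1,←)
state=C head=5 tape=1_111_[_]1
The non-blank tape span at halt is 1_111__1.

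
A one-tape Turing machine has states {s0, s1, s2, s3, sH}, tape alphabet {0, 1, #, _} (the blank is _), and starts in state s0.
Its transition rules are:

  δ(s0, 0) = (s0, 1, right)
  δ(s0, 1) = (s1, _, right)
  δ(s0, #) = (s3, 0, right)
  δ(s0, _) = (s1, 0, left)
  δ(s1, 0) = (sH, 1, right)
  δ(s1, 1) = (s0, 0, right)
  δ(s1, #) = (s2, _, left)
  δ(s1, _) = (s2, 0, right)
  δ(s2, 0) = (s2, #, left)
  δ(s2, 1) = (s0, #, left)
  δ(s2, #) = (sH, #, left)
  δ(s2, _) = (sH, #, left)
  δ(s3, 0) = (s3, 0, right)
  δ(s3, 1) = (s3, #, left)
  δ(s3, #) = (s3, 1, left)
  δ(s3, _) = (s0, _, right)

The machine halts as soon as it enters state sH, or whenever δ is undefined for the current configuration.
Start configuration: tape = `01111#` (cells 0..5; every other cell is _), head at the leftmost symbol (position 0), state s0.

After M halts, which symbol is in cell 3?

#

s0 | [0]1111#__   read 0 → write 1, move right, go to s0
s0 | 1[1]111#__   read 1 → write _, move right, go to s1
s1 | 1_[1]11#__   read 1 → write 0, move right, go to s0
s0 | 1_0[1]1#__   read 1 → write _, move right, go to s1
s1 | 1_0_[1]#__   read 1 → write 0, move right, go to s0
s0 | 1_0_0[#]__   read # → write 0, move right, go to s3
s3 | 1_0_00[_]_   read _ → write _, move right, go to s0
s0 | 1_0_00_[_]   read _ → write 0, move left, go to s1
s1 | 1_0_00[_]0   read _ → write 0, move right, go to s2
s2 | 1_0_000[0]   read 0 → write #, move left, go to s2
s2 | 1_0_00[0]#   read 0 → write #, move left, go to s2
s2 | 1_0_0[0]##   read 0 → write #, move left, go to s2
s2 | 1_0_[0]###   read 0 → write #, move left, go to s2
s2 | 1_0[_]####   read _ → write #, move left, go to sH
sH | 1_[0]#####
Cell 3 holds # when M halts.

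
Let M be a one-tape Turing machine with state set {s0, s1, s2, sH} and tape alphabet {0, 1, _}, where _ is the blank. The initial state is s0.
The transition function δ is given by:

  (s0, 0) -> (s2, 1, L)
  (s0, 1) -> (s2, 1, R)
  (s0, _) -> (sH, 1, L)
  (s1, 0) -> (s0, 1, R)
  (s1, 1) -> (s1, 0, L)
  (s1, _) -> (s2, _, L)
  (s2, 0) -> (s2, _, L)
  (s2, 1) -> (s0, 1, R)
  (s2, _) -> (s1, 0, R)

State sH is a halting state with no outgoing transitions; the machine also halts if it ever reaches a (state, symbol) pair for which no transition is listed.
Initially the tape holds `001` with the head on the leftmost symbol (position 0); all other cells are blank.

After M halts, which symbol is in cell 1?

1

state=s0 head=0 tape=_[0]01   (s0,0)→(s2,1,L)
state=s2 head=-1 tape=[_]101   (s2,_)→(s1,0,R)
state=s1 head=0 tape=0[1]01   (s1,1)→(s1,0,L)
state=s1 head=-1 tape=[0]001   (s1,0)→(s0,1,R)
state=s0 head=0 tape=1[0]01   (s0,0)→(s2,1,L)
state=s2 head=-1 tape=[1]101   (s2,1)→(s0,1,R)
state=s0 head=0 tape=1[1]01   (s0,1)→(s2,1,R)
state=s2 head=1 tape=11[0]1   (s2,0)→(s2,_,L)
state=s2 head=0 tape=1[1]_1   (s2,1)→(s0,1,R)
state=s0 head=1 tape=11[_]1   (s0,_)→(sH,1,L)
state=sH head=0 tape=1[1]11
Cell 1 holds 1 when M halts.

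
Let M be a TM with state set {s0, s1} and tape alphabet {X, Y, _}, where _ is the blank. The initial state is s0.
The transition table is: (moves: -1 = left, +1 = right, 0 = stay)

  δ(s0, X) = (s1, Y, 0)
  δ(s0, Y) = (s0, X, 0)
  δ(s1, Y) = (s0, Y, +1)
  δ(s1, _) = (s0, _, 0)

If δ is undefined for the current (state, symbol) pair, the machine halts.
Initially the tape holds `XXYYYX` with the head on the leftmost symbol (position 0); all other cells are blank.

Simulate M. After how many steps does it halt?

15

state=s0 head=0 tape=[X]XYYYX_   (s0,X)→(s1,Y,0)
state=s1 head=0 tape=[Y]XYYYX_   (s1,Y)→(s0,Y,+1)
state=s0 head=1 tape=Y[X]YYYX_   (s0,X)→(s1,Y,0)
state=s1 head=1 tape=Y[Y]YYYX_   (s1,Y)→(s0,Y,+1)
state=s0 head=2 tape=YY[Y]YYX_   (s0,Y)→(s0,X,0)
state=s0 head=2 tape=YY[X]YYX_   (s0,X)→(s1,Y,0)
state=s1 head=2 tape=YY[Y]YYX_   (s1,Y)→(s0,Y,+1)
state=s0 head=3 tape=YYY[Y]YX_   (s0,Y)→(s0,X,0)
state=s0 head=3 tape=YYY[X]YX_   (s0,X)→(s1,Y,0)
state=s1 head=3 tape=YYY[Y]YX_   (s1,Y)→(s0,Y,+1)
state=s0 head=4 tape=YYYY[Y]X_   (s0,Y)→(s0,X,0)
state=s0 head=4 tape=YYYY[X]X_   (s0,X)→(s1,Y,0)
state=s1 head=4 tape=YYYY[Y]X_   (s1,Y)→(s0,Y,+1)
state=s0 head=5 tape=YYYYY[X]_   (s0,X)→(s1,Y,0)
state=s1 head=5 tape=YYYYY[Y]_   (s1,Y)→(s0,Y,+1)
state=s0 head=6 tape=YYYYYY[_]
M halts after 15 transitions.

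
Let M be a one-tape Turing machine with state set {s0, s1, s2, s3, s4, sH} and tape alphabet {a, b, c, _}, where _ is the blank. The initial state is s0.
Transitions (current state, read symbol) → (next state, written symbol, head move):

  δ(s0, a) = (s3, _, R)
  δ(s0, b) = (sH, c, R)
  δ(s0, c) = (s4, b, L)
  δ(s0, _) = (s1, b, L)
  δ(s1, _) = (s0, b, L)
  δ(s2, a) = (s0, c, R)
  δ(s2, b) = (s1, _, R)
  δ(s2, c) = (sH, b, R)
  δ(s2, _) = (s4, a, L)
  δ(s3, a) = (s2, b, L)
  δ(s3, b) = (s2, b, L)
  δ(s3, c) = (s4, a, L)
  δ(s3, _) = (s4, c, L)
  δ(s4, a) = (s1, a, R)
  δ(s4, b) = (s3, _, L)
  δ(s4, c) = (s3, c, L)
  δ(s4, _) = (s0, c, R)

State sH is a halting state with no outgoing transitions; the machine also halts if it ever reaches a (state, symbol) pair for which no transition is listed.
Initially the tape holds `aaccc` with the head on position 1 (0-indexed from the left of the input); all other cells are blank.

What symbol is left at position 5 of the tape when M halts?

b

s0 | a[a]ccc_   read a → write _, move R, go to s3
s3 | a_[c]cc_   read c → write a, move L, go to s4
s4 | a[_]acc_   read _ → write c, move R, go to s0
s0 | ac[a]cc_   read a → write _, move R, go to s3
s3 | ac_[c]c_   read c → write a, move L, go to s4
s4 | ac[_]ac_   read _ → write c, move R, go to s0
s0 | acc[a]c_   read a → write _, move R, go to s3
s3 | acc_[c]_   read c → write a, move L, go to s4
s4 | acc[_]a_   read _ → write c, move R, go to s0
s0 | accc[a]_   read a → write _, move R, go to s3
s3 | accc_[_]   read _ → write c, move L, go to s4
s4 | accc[_]c   read _ → write c, move R, go to s0
s0 | acccc[c]   read c → write b, move L, go to s4
s4 | accc[c]b   read c → write c, move L, go to s3
s3 | acc[c]cb   read c → write a, move L, go to s4
s4 | ac[c]acb   read c → write c, move L, go to s3
s3 | a[c]cacb   read c → write a, move L, go to s4
s4 | [a]acacb   read a → write a, move R, go to s1
s1 | a[a]cacb
Cell 5 holds b when M halts.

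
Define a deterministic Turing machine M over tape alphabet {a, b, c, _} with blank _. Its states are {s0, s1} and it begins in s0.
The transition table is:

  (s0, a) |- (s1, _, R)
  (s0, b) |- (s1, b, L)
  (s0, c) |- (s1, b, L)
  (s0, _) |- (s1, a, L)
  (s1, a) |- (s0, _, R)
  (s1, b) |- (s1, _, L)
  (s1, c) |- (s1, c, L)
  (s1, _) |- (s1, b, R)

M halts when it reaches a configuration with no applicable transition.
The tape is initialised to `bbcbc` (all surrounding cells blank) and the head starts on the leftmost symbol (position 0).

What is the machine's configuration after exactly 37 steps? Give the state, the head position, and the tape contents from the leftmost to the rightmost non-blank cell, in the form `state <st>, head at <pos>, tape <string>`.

state s1, head at -3, tape bb_____cbc

state=s0 head=0 tape=_____[b]bcbc   (s0,b)→(s1,b,L)
state=s1 head=-1 tape=____[_]bbcbc   (s1,_)→(s1,b,R)
state=s1 head=0 tape=____b[b]bcbc   (s1,b)→(s1,_,L)
state=s1 head=-1 tape=____[b]_bcbc   (s1,b)→(s1,_,L)
state=s1 head=-2 tape=___[_]__bcbc   (s1,_)→(s1,b,R)
state=s1 head=-1 tape=___b[_]_bcbc   (s1,_)→(s1,b,R)
state=s1 head=0 tape=___bb[_]bcbc   (s1,_)→(s1,b,R)
state=s1 head=1 tape=___bbb[b]cbc   (s1,b)→(s1,_,L)
state=s1 head=0 tape=___bb[b]_cbc   (s1,b)→(s1,_,L)
state=s1 head=-1 tape=___b[b]__cbc   (s1,b)→(s1,_,L)
state=s1 head=-2 tape=___[b]___cbc   (s1,b)→(s1,_,L)
state=s1 head=-3 tape=__[_]____cbc   (s1,_)→(s1,b,R)
state=s1 head=-2 tape=__b[_]___cbc   (s1,_)→(s1,b,R)
state=s1 head=-1 tape=__bb[_]__cbc   (s1,_)→(s1,b,R)
state=s1 head=0 tape=__bbb[_]_cbc   (s1,_)→(s1,b,R)
state=s1 head=1 tape=__bbbb[_]cbc   (s1,_)→(s1,b,R)
state=s1 head=2 tape=__bbbbb[c]bc   (s1,c)→(s1,c,L)
state=s1 head=1 tape=__bbbb[b]cbc   (s1,b)→(s1,_,L)
state=s1 head=0 tape=__bbb[b]_cbc   (s1,b)→(s1,_,L)
state=s1 head=-1 tape=__bb[b]__cbc   (s1,b)→(s1,_,L)
state=s1 head=-2 tape=__b[b]___cbc   (s1,b)→(s1,_,L)
state=s1 head=-3 tape=__[b]____cbc   (s1,b)→(s1,_,L)
state=s1 head=-4 tape=_[_]_____cbc   (s1,_)→(s1,b,R)
state=s1 head=-3 tape=_b[_]____cbc   (s1,_)→(s1,b,R)
state=s1 head=-2 tape=_bb[_]___cbc   (s1,_)→(s1,b,R)
state=s1 head=-1 tape=_bbb[_]__cbc   (s1,_)→(s1,b,R)
state=s1 head=0 tape=_bbbb[_]_cbc   (s1,_)→(s1,b,R)
state=s1 head=1 tape=_bbbbb[_]cbc   (s1,_)→(s1,b,R)
state=s1 head=2 tape=_bbbbbb[c]bc   (s1,c)→(s1,c,L)
state=s1 head=1 tape=_bbbbb[b]cbc   (s1,b)→(s1,_,L)
state=s1 head=0 tape=_bbbb[b]_cbc   (s1,b)→(s1,_,L)
state=s1 head=-1 tape=_bbb[b]__cbc   (s1,b)→(s1,_,L)
state=s1 head=-2 tape=_bb[b]___cbc   (s1,b)→(s1,_,L)
state=s1 head=-3 tape=_b[b]____cbc   (s1,b)→(s1,_,L)
state=s1 head=-4 tape=_[b]_____cbc   (s1,b)→(s1,_,L)
state=s1 head=-5 tape=[_]______cbc   (s1,_)→(s1,b,R)
state=s1 head=-4 tape=b[_]_____cbc   (s1,_)→(s1,b,R)
state=s1 head=-3 tape=bb[_]____cbc
After 37 steps: state s1, head at -3, tape bb_____cbc.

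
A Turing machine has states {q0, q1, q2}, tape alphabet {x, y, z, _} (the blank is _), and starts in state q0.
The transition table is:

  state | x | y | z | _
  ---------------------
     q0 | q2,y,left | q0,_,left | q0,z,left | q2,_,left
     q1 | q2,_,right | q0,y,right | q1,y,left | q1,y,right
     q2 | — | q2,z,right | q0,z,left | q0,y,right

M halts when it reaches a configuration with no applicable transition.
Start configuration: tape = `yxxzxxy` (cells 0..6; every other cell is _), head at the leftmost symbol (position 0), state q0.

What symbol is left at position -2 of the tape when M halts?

z

q0 | __[y]xxzxxy   read y → write _, move left, go to q0
q0 | _[_]_xxzxxy   read _ → write _, move left, go to q2
q2 | [_]__xxzxxy   read _ → write y, move right, go to q0
q0 | y[_]_xxzxxy   read _ → write _, move left, go to q2
q2 | [y]__xxzxxy   read y → write z, move right, go to q2
q2 | z[_]_xxzxxy   read _ → write y, move right, go to q0
q0 | zy[_]xxzxxy   read _ → write _, move left, go to q2
q2 | z[y]_xxzxxy   read y → write z, move right, go to q2
q2 | zz[_]xxzxxy   read _ → write y, move right, go to q0
q0 | zzy[x]xzxxy   read x → write y, move left, go to q2
q2 | zz[y]yxzxxy   read y → write z, move right, go to q2
q2 | zzz[y]xzxxy   read y → write z, move right, go to q2
q2 | zzzz[x]zxxy
Cell -2 holds z when M halts.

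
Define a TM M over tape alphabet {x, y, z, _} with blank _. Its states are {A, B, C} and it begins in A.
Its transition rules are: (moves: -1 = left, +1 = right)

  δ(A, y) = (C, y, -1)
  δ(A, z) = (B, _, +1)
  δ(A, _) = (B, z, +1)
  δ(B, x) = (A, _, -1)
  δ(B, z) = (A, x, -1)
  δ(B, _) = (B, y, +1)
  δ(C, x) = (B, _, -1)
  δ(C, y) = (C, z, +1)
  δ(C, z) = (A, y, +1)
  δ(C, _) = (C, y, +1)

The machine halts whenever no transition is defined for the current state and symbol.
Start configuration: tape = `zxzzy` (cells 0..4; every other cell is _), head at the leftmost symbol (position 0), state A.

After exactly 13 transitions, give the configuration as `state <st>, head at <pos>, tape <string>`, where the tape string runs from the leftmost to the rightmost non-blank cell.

state B, head at 1, tape x_zy

state=A head=0 tape=[z]xzzy   (A,z)→(B,_,+1)
state=B head=1 tape=_[x]zzy   (B,x)→(A,_,-1)
state=A head=0 tape=[_]_zzy   (A,_)→(B,z,+1)
state=B head=1 tape=z[_]zzy   (B,_)→(B,y,+1)
state=B head=2 tape=zy[z]zy   (B,z)→(A,x,-1)
state=A head=1 tape=z[y]xzy   (A,y)→(C,y,-1)
state=C head=0 tape=[z]yxzy   (C,z)→(A,y,+1)
state=A head=1 tape=y[y]xzy   (A,y)→(C,y,-1)
state=C head=0 tape=[y]yxzy   (C,y)→(C,z,+1)
state=C head=1 tape=z[y]xzy   (C,y)→(C,z,+1)
state=C head=2 tape=zz[x]zy   (C,x)→(B,_,-1)
state=B head=1 tape=z[z]_zy   (B,z)→(A,x,-1)
state=A head=0 tape=[z]x_zy   (A,z)→(B,_,+1)
state=B head=1 tape=_[x]_zy
After 13 steps: state B, head at 1, tape x_zy.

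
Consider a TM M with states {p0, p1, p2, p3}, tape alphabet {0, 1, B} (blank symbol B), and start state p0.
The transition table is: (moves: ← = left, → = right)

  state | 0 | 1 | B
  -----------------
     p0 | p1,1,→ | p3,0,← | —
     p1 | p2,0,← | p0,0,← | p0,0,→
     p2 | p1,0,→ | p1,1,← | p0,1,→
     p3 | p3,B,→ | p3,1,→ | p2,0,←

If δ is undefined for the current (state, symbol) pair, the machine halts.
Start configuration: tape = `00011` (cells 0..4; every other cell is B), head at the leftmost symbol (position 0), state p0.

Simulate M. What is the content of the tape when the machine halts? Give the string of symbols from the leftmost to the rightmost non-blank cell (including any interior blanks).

010

p0 | B[0]0011B   read 0 → write 1, move →, go to p1
p1 | B1[0]011B   read 0 → write 0, move ←, go to p2
p2 | B[1]0011B   read 1 → write 1, move ←, go to p1
p1 | [B]10011B   read B → write 0, move →, go to p0
p0 | 0[1]0011B   read 1 → write 0, move ←, go to p3
p3 | [0]00011B   read 0 → write B, move →, go to p3
p3 | B[0]0011B   read 0 → write B, move →, go to p3
p3 | BB[0]011B   read 0 → write B, move →, go to p3
p3 | BBB[0]11B   read 0 → write B, move →, go to p3
p3 | BBBB[1]1B   read 1 → write 1, move →, go to p3
p3 | BBBB1[1]B   read 1 → write 1, move →, go to p3
p3 | BBBB11[B]   read B → write 0, move ←, go to p2
p2 | BBBB1[1]0   read 1 → write 1, move ←, go to p1
p1 | BBBB[1]10   read 1 → write 0, move ←, go to p0
p0 | BBB[B]010
The non-blank tape span at halt is 010.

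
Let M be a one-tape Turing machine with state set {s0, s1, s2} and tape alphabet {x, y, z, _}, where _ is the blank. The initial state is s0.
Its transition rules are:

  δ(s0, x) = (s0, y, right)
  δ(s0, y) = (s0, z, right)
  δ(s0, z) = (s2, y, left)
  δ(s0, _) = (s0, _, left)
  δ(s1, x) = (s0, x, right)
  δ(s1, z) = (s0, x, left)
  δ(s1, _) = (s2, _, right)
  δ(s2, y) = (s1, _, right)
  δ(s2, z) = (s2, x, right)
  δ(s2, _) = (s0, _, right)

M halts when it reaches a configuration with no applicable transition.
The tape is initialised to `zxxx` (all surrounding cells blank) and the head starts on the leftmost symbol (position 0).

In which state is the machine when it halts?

state=s0 head=0 tape=_[z]xxx_   (s0,z)→(s2,y,left)
state=s2 head=-1 tape=[_]yxxx_   (s2,_)→(s0,_,right)
state=s0 head=0 tape=_[y]xxx_   (s0,y)→(s0,z,right)
state=s0 head=1 tape=_z[x]xx_   (s0,x)→(s0,y,right)
state=s0 head=2 tape=_zy[x]x_   (s0,x)→(s0,y,right)
state=s0 head=3 tape=_zyy[x]_   (s0,x)→(s0,y,right)
state=s0 head=4 tape=_zyyy[_]   (s0,_)→(s0,_,left)
state=s0 head=3 tape=_zyy[y]_   (s0,y)→(s0,z,right)
state=s0 head=4 tape=_zyyz[_]   (s0,_)→(s0,_,left)
state=s0 head=3 tape=_zyy[z]_   (s0,z)→(s2,y,left)
state=s2 head=2 tape=_zy[y]y_   (s2,y)→(s1,_,right)
state=s1 head=3 tape=_zy_[y]_
No transition is defined for (s1, y); M halts in state s1.

s1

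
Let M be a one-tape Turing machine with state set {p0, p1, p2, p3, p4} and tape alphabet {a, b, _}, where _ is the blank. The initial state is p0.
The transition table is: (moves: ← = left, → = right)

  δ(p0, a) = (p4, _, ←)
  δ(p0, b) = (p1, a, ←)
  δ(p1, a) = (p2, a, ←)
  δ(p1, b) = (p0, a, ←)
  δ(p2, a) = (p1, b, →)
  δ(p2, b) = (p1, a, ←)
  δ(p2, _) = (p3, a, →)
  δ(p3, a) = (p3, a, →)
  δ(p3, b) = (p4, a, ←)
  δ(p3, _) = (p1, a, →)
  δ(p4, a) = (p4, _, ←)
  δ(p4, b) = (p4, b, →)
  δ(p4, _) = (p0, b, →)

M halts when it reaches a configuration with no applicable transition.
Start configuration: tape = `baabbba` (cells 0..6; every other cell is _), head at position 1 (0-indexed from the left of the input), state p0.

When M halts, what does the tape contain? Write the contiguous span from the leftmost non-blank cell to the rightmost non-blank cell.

aaaabba

p0 | _b[a]abbba   read a → write _, move ←, go to p4
p4 | _[b]_abbba   read b → write b, move →, go to p4
p4 | _b[_]abbba   read _ → write b, move →, go to p0
p0 | _bb[a]bbba   read a → write _, move ←, go to p4
p4 | _b[b]_bbba   read b → write b, move →, go to p4
p4 | _bb[_]bbba   read _ → write b, move →, go to p0
p0 | _bbb[b]bba   read b → write a, move ←, go to p1
p1 | _bb[b]abba   read b → write a, move ←, go to p0
p0 | _b[b]aabba   read b → write a, move ←, go to p1
p1 | _[b]aaabba   read b → write a, move ←, go to p0
p0 | [_]aaaabba
The non-blank tape span at halt is aaaabba.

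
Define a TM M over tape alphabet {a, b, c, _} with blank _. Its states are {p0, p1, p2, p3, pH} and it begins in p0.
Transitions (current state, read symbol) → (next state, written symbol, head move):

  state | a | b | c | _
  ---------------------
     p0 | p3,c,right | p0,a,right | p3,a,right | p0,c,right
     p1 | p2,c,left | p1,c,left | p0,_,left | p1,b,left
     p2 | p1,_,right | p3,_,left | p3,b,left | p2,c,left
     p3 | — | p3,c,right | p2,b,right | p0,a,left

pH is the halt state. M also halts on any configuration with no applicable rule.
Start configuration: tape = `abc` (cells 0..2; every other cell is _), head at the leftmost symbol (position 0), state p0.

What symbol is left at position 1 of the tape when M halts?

c

p0 | __[a]bc_   read a → write c, move right, go to p3
p3 | __c[b]c_   read b → write c, move right, go to p3
p3 | __cc[c]_   read c → write b, move right, go to p2
p2 | __ccb[_]   read _ → write c, move left, go to p2
p2 | __cc[b]c   read b → write _, move left, go to p3
p3 | __c[c]_c   read c → write b, move right, go to p2
p2 | __cb[_]c   read _ → write c, move left, go to p2
p2 | __c[b]cc   read b → write _, move left, go to p3
p3 | __[c]_cc   read c → write b, move right, go to p2
p2 | __b[_]cc   read _ → write c, move left, go to p2
p2 | __[b]ccc   read b → write _, move left, go to p3
p3 | _[_]_ccc   read _ → write a, move left, go to p0
p0 | [_]a_ccc   read _ → write c, move right, go to p0
p0 | c[a]_ccc   read a → write c, move right, go to p3
p3 | cc[_]ccc   read _ → write a, move left, go to p0
p0 | c[c]accc   read c → write a, move right, go to p3
p3 | ca[a]ccc
Cell 1 holds c when M halts.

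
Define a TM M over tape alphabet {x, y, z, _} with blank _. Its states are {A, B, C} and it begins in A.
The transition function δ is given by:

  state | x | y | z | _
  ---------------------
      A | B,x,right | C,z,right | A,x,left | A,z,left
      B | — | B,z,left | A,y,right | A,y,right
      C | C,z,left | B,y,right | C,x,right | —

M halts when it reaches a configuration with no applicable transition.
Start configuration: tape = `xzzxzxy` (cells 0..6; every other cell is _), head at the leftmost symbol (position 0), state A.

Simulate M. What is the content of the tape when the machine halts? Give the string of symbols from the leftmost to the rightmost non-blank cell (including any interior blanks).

zzzzzxy

state=A head=0 tape=_[x]zzxzxy   (A,x)→(B,x,right)
state=B head=1 tape=_x[z]zxzxy   (B,z)→(A,y,right)
state=A head=2 tape=_xy[z]xzxy   (A,z)→(A,x,left)
state=A head=1 tape=_x[y]xxzxy   (A,y)→(C,z,right)
state=C head=2 tape=_xz[x]xzxy   (C,x)→(C,z,left)
state=C head=1 tape=_x[z]zxzxy   (C,z)→(C,x,right)
state=C head=2 tape=_xx[z]xzxy   (C,z)→(C,x,right)
state=C head=3 tape=_xxx[x]zxy   (C,x)→(C,z,left)
state=C head=2 tape=_xx[x]zzxy   (C,x)→(C,z,left)
state=C head=1 tape=_x[x]zzzxy   (C,x)→(C,z,left)
state=C head=0 tape=_[x]zzzzxy   (C,x)→(C,z,left)
state=C head=-1 tape=[_]zzzzzxy
The non-blank tape span at halt is zzzzzxy.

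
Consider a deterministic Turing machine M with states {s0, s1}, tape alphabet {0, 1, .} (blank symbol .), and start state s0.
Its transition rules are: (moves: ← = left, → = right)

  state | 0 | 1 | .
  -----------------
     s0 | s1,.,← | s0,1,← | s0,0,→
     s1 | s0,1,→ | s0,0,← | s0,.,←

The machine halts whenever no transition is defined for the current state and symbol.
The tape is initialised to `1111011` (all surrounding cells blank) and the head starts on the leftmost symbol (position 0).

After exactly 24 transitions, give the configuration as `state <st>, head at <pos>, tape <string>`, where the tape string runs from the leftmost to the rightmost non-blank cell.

state=s0 head=0 tape=.....[1]111011   (s0,1)→(s0,1,←)
state=s0 head=-1 tape=....[.]1111011   (s0,.)→(s0,0,→)
state=s0 head=0 tape=....0[1]111011   (s0,1)→(s0,1,←)
state=s0 head=-1 tape=....[0]1111011   (s0,0)→(s1,.,←)
state=s1 head=-2 tape=...[.].1111011   (s1,.)→(s0,.,←)
state=s0 head=-3 tape=..[.]..1111011   (s0,.)→(s0,0,→)
state=s0 head=-2 tape=..0[.].1111011   (s0,.)→(s0,0,→)
state=s0 head=-1 tape=..00[.]1111011   (s0,.)→(s0,0,→)
state=s0 head=0 tape=..000[1]111011   (s0,1)→(s0,1,←)
state=s0 head=-1 tape=..00[0]1111011   (s0,0)→(s1,.,←)
state=s1 head=-2 tape=..0[0].1111011   (s1,0)→(s0,1,→)
state=s0 head=-1 tape=..01[.]1111011   (s0,.)→(s0,0,→)
state=s0 head=0 tape=..010[1]111011   (s0,1)→(s0,1,←)
state=s0 head=-1 tape=..01[0]1111011   (s0,0)→(s1,.,←)
state=s1 head=-2 tape=..0[1].1111011   (s1,1)→(s0,0,←)
state=s0 head=-3 tape=..[0]0.1111011   (s0,0)→(s1,.,←)
state=s1 head=-4 tape=.[.].0.1111011   (s1,.)→(s0,.,←)
state=s0 head=-5 tape=[.]..0.1111011   (s0,.)→(s0,0,→)
state=s0 head=-4 tape=0[.].0.1111011   (s0,.)→(s0,0,→)
state=s0 head=-3 tape=00[.]0.1111011   (s0,.)→(s0,0,→)
state=s0 head=-2 tape=000[0].1111011   (s0,0)→(s1,.,←)
state=s1 head=-3 tape=00[0]..1111011   (s1,0)→(s0,1,→)
state=s0 head=-2 tape=001[.].1111011   (s0,.)→(s0,0,→)
state=s0 head=-1 tape=0010[.]1111011   (s0,.)→(s0,0,→)
state=s0 head=0 tape=00100[1]111011
After 24 steps: state s0, head at 0, tape 001001111011.

state s0, head at 0, tape 001001111011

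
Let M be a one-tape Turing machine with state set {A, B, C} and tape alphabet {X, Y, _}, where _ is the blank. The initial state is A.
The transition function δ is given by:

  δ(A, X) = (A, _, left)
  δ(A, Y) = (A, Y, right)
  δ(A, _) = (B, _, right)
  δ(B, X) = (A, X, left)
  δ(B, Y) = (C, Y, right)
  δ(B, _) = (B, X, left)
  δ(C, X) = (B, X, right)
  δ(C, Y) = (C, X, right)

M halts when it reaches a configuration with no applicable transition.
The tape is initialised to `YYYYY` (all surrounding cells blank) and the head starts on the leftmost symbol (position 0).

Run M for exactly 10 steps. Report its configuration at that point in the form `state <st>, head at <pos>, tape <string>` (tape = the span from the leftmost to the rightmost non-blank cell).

state B, head at 6, tape YYYYYXX

state=A head=0 tape=[Y]YYYY__   (A,Y)→(A,Y,right)
state=A head=1 tape=Y[Y]YYY__   (A,Y)→(A,Y,right)
state=A head=2 tape=YY[Y]YY__   (A,Y)→(A,Y,right)
state=A head=3 tape=YYY[Y]Y__   (A,Y)→(A,Y,right)
state=A head=4 tape=YYYY[Y]__   (A,Y)→(A,Y,right)
state=A head=5 tape=YYYYY[_]_   (A,_)→(B,_,right)
state=B head=6 tape=YYYYY_[_]   (B,_)→(B,X,left)
state=B head=5 tape=YYYYY[_]X   (B,_)→(B,X,left)
state=B head=4 tape=YYYY[Y]XX   (B,Y)→(C,Y,right)
state=C head=5 tape=YYYYY[X]X   (C,X)→(B,X,right)
state=B head=6 tape=YYYYYX[X]
After 10 steps: state B, head at 6, tape YYYYYXX.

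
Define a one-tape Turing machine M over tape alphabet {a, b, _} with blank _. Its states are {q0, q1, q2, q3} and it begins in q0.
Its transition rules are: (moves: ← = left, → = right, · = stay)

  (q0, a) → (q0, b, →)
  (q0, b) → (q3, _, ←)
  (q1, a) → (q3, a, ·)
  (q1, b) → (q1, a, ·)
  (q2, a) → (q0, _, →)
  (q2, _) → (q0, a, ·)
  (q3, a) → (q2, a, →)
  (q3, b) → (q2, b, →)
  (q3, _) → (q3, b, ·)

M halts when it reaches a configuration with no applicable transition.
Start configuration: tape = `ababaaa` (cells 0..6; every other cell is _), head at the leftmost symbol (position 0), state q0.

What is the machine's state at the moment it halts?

state=q0 head=0 tape=[a]babaaa_   (q0,a)→(q0,b,→)
state=q0 head=1 tape=b[b]abaaa_   (q0,b)→(q3,_,←)
state=q3 head=0 tape=[b]_abaaa_   (q3,b)→(q2,b,→)
state=q2 head=1 tape=b[_]abaaa_   (q2,_)→(q0,a,·)
state=q0 head=1 tape=b[a]abaaa_   (q0,a)→(q0,b,→)
state=q0 head=2 tape=bb[a]baaa_   (q0,a)→(q0,b,→)
state=q0 head=3 tape=bbb[b]aaa_   (q0,b)→(q3,_,←)
state=q3 head=2 tape=bb[b]_aaa_   (q3,b)→(q2,b,→)
state=q2 head=3 tape=bbb[_]aaa_   (q2,_)→(q0,a,·)
state=q0 head=3 tape=bbb[a]aaa_   (q0,a)→(q0,b,→)
state=q0 head=4 tape=bbbb[a]aa_   (q0,a)→(q0,b,→)
state=q0 head=5 tape=bbbbb[a]a_   (q0,a)→(q0,b,→)
state=q0 head=6 tape=bbbbbb[a]_   (q0,a)→(q0,b,→)
state=q0 head=7 tape=bbbbbbb[_]
No transition is defined for (q0, _); M halts in state q0.

q0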